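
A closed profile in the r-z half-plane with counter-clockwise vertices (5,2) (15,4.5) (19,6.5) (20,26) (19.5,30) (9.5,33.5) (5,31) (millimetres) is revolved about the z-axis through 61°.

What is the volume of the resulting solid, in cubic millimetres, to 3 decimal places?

Volume = 5180.990 mm³

Profile (r,z), 7 vertices: (5,2) (15,4.5) (19,6.5) (20,26) (19.5,30) (9.5,33.5) (5,31)
edge 0: (5,2)→(15,4.5)  cross = 5·4.5 − 15·2 = -7.5000; (r_i+r_j)·cross = 20·-7.5000 = -150.0000
edge 1: (15,4.5)→(19,6.5)  cross = 15·6.5 − 19·4.5 = 12.0000; (r_i+r_j)·cross = 34·12.0000 = 408.0000
edge 2: (19,6.5)→(20,26)  cross = 19·26 − 20·6.5 = 364.0000; (r_i+r_j)·cross = 39·364.0000 = 14196.0000
edge 3: (20,26)→(19.5,30)  cross = 20·30 − 19.5·26 = 93.0000; (r_i+r_j)·cross = 39.5·93.0000 = 3673.5000
edge 4: (19.5,30)→(9.5,33.5)  cross = 19.5·33.5 − 9.5·30 = 368.2500; (r_i+r_j)·cross = 29·368.2500 = 10679.2500
edge 5: (9.5,33.5)→(5,31)  cross = 9.5·31 − 5·33.5 = 127.0000; (r_i+r_j)·cross = 14.5·127.0000 = 1841.5000
edge 6: (5,31)→(5,2)  cross = 5·2 − 5·31 = -145.0000; (r_i+r_j)·cross = 10·-145.0000 = -1450.0000
Σcross = 811.7500 → A = |Σcross|/2 = 405.8750 mm²
Σ(r_i+r_j)·cross = 29198.2500 → first moment M = |Σ|/6 = 4866.3750
R_c = M/A = 4866.3750/405.8750 = 11.9898 mm
θ = 61° = 1.064651 rad
V = θ·R_c·A = 1.064651·11.9898·405.8750 = 5180.990 mm³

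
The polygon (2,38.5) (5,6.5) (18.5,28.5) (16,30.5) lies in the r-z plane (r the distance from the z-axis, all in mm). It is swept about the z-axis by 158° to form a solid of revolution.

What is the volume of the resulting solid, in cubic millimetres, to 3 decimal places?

Volume = 5970.707 mm³

Profile (r,z), 4 vertices: (2,38.5) (5,6.5) (18.5,28.5) (16,30.5)
edge 0: (2,38.5)→(5,6.5)  cross = 2·6.5 − 5·38.5 = -179.5000; (r_i+r_j)·cross = 7·-179.5000 = -1256.5000
edge 1: (5,6.5)→(18.5,28.5)  cross = 5·28.5 − 18.5·6.5 = 22.2500; (r_i+r_j)·cross = 23.5·22.2500 = 522.8750
edge 2: (18.5,28.5)→(16,30.5)  cross = 18.5·30.5 − 16·28.5 = 108.2500; (r_i+r_j)·cross = 34.5·108.2500 = 3734.6250
edge 3: (16,30.5)→(2,38.5)  cross = 16·38.5 − 2·30.5 = 555.0000; (r_i+r_j)·cross = 18·555.0000 = 9990.0000
Σcross = 506.0000 → A = |Σcross|/2 = 253.0000 mm²
Σ(r_i+r_j)·cross = 12991.0000 → first moment M = |Σ|/6 = 2165.1667
R_c = M/A = 2165.1667/253.0000 = 8.5580 mm
θ = 158° = 2.757620 rad
V = θ·R_c·A = 2.757620·8.5580·253.0000 = 5970.707 mm³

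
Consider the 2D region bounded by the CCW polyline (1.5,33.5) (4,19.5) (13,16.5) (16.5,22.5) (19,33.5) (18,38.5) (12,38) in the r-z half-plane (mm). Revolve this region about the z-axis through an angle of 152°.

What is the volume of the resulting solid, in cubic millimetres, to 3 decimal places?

Volume = 7672.243 mm³

Profile (r,z), 7 vertices: (1.5,33.5) (4,19.5) (13,16.5) (16.5,22.5) (19,33.5) (18,38.5) (12,38)
edge 0: (1.5,33.5)→(4,19.5)  cross = 1.5·19.5 − 4·33.5 = -104.7500; (r_i+r_j)·cross = 5.5·-104.7500 = -576.1250
edge 1: (4,19.5)→(13,16.5)  cross = 4·16.5 − 13·19.5 = -187.5000; (r_i+r_j)·cross = 17·-187.5000 = -3187.5000
edge 2: (13,16.5)→(16.5,22.5)  cross = 13·22.5 − 16.5·16.5 = 20.2500; (r_i+r_j)·cross = 29.5·20.2500 = 597.3750
edge 3: (16.5,22.5)→(19,33.5)  cross = 16.5·33.5 − 19·22.5 = 125.2500; (r_i+r_j)·cross = 35.5·125.2500 = 4446.3750
edge 4: (19,33.5)→(18,38.5)  cross = 19·38.5 − 18·33.5 = 128.5000; (r_i+r_j)·cross = 37·128.5000 = 4754.5000
edge 5: (18,38.5)→(12,38)  cross = 18·38 − 12·38.5 = 222.0000; (r_i+r_j)·cross = 30·222.0000 = 6660.0000
edge 6: (12,38)→(1.5,33.5)  cross = 12·33.5 − 1.5·38 = 345.0000; (r_i+r_j)·cross = 13.5·345.0000 = 4657.5000
Σcross = 548.7500 → A = |Σcross|/2 = 274.3750 mm²
Σ(r_i+r_j)·cross = 17352.1250 → first moment M = |Σ|/6 = 2892.0208
R_c = M/A = 2892.0208/274.3750 = 10.5404 mm
θ = 152° = 2.652900 rad
V = θ·R_c·A = 2.652900·10.5404·274.3750 = 7672.243 mm³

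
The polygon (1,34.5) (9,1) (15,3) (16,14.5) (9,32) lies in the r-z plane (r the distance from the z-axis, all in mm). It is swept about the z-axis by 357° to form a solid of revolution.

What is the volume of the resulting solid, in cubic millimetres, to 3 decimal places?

Profile (r,z), 5 vertices: (1,34.5) (9,1) (15,3) (16,14.5) (9,32)
edge 0: (1,34.5)→(9,1)  cross = 1·1 − 9·34.5 = -309.5000; (r_i+r_j)·cross = 10·-309.5000 = -3095.0000
edge 1: (9,1)→(15,3)  cross = 9·3 − 15·1 = 12.0000; (r_i+r_j)·cross = 24·12.0000 = 288.0000
edge 2: (15,3)→(16,14.5)  cross = 15·14.5 − 16·3 = 169.5000; (r_i+r_j)·cross = 31·169.5000 = 5254.5000
edge 3: (16,14.5)→(9,32)  cross = 16·32 − 9·14.5 = 381.5000; (r_i+r_j)·cross = 25·381.5000 = 9537.5000
edge 4: (9,32)→(1,34.5)  cross = 9·34.5 − 1·32 = 278.5000; (r_i+r_j)·cross = 10·278.5000 = 2785.0000
Σcross = 532.0000 → A = |Σcross|/2 = 266.0000 mm²
Σ(r_i+r_j)·cross = 14770.0000 → first moment M = |Σ|/6 = 2461.6667
R_c = M/A = 2461.6667/266.0000 = 9.2544 mm
θ = 357° = 6.230825 rad
V = θ·R_c·A = 6.230825·9.2544·266.0000 = 15338.215 mm³

Volume = 15338.215 mm³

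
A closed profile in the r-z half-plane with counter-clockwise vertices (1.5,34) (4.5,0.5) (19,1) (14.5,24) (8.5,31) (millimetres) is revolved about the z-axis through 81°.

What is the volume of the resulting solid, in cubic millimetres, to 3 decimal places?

Profile (r,z), 5 vertices: (1.5,34) (4.5,0.5) (19,1) (14.5,24) (8.5,31)
edge 0: (1.5,34)→(4.5,0.5)  cross = 1.5·0.5 − 4.5·34 = -152.2500; (r_i+r_j)·cross = 6·-152.2500 = -913.5000
edge 1: (4.5,0.5)→(19,1)  cross = 4.5·1 − 19·0.5 = -5.0000; (r_i+r_j)·cross = 23.5·-5.0000 = -117.5000
edge 2: (19,1)→(14.5,24)  cross = 19·24 − 14.5·1 = 441.5000; (r_i+r_j)·cross = 33.5·441.5000 = 14790.2500
edge 3: (14.5,24)→(8.5,31)  cross = 14.5·31 − 8.5·24 = 245.5000; (r_i+r_j)·cross = 23·245.5000 = 5646.5000
edge 4: (8.5,31)→(1.5,34)  cross = 8.5·34 − 1.5·31 = 242.5000; (r_i+r_j)·cross = 10·242.5000 = 2425.0000
Σcross = 772.2500 → A = |Σcross|/2 = 386.1250 mm²
Σ(r_i+r_j)·cross = 21830.7500 → first moment M = |Σ|/6 = 3638.4583
R_c = M/A = 3638.4583/386.1250 = 9.4230 mm
θ = 81° = 1.413717 rad
V = θ·R_c·A = 1.413717·9.4230·386.1250 = 5143.749 mm³

Volume = 5143.749 mm³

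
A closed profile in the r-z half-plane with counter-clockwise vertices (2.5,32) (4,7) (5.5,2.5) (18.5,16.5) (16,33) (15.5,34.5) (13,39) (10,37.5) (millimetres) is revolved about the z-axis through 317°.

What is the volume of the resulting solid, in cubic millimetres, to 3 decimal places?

Profile (r,z), 8 vertices: (2.5,32) (4,7) (5.5,2.5) (18.5,16.5) (16,33) (15.5,34.5) (13,39) (10,37.5)
edge 0: (2.5,32)→(4,7)  cross = 2.5·7 − 4·32 = -110.5000; (r_i+r_j)·cross = 6.5·-110.5000 = -718.2500
edge 1: (4,7)→(5.5,2.5)  cross = 4·2.5 − 5.5·7 = -28.5000; (r_i+r_j)·cross = 9.5·-28.5000 = -270.7500
edge 2: (5.5,2.5)→(18.5,16.5)  cross = 5.5·16.5 − 18.5·2.5 = 44.5000; (r_i+r_j)·cross = 24·44.5000 = 1068.0000
edge 3: (18.5,16.5)→(16,33)  cross = 18.5·33 − 16·16.5 = 346.5000; (r_i+r_j)·cross = 34.5·346.5000 = 11954.2500
edge 4: (16,33)→(15.5,34.5)  cross = 16·34.5 − 15.5·33 = 40.5000; (r_i+r_j)·cross = 31.5·40.5000 = 1275.7500
edge 5: (15.5,34.5)→(13,39)  cross = 15.5·39 − 13·34.5 = 156.0000; (r_i+r_j)·cross = 28.5·156.0000 = 4446.0000
edge 6: (13,39)→(10,37.5)  cross = 13·37.5 − 10·39 = 97.5000; (r_i+r_j)·cross = 23·97.5000 = 2242.5000
edge 7: (10,37.5)→(2.5,32)  cross = 10·32 − 2.5·37.5 = 226.2500; (r_i+r_j)·cross = 12.5·226.2500 = 2828.1250
Σcross = 772.2500 → A = |Σcross|/2 = 386.1250 mm²
Σ(r_i+r_j)·cross = 22825.6250 → first moment M = |Σ|/6 = 3804.2708
R_c = M/A = 3804.2708/386.1250 = 9.8524 mm
θ = 317° = 5.532694 rad
V = θ·R_c·A = 5.532694·9.8524·386.1250 = 21047.865 mm³

Volume = 21047.865 mm³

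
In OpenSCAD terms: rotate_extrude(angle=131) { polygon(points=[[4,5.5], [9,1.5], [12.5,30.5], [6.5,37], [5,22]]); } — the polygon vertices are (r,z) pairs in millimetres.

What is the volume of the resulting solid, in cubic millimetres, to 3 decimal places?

Volume = 3401.516 mm³

Profile (r,z), 5 vertices: (4,5.5) (9,1.5) (12.5,30.5) (6.5,37) (5,22)
edge 0: (4,5.5)→(9,1.5)  cross = 4·1.5 − 9·5.5 = -43.5000; (r_i+r_j)·cross = 13·-43.5000 = -565.5000
edge 1: (9,1.5)→(12.5,30.5)  cross = 9·30.5 − 12.5·1.5 = 255.7500; (r_i+r_j)·cross = 21.5·255.7500 = 5498.6250
edge 2: (12.5,30.5)→(6.5,37)  cross = 12.5·37 − 6.5·30.5 = 264.2500; (r_i+r_j)·cross = 19·264.2500 = 5020.7500
edge 3: (6.5,37)→(5,22)  cross = 6.5·22 − 5·37 = -42.0000; (r_i+r_j)·cross = 11.5·-42.0000 = -483.0000
edge 4: (5,22)→(4,5.5)  cross = 5·5.5 − 4·22 = -60.5000; (r_i+r_j)·cross = 9·-60.5000 = -544.5000
Σcross = 374.0000 → A = |Σcross|/2 = 187.0000 mm²
Σ(r_i+r_j)·cross = 8926.3750 → first moment M = |Σ|/6 = 1487.7292
R_c = M/A = 1487.7292/187.0000 = 7.9558 mm
θ = 131° = 2.286381 rad
V = θ·R_c·A = 2.286381·7.9558·187.0000 = 3401.516 mm³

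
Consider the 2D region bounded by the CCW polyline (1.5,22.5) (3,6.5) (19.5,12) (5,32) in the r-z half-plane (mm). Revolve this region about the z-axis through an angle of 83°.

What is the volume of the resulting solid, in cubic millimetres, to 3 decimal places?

Volume = 2881.674 mm³

Profile (r,z), 4 vertices: (1.5,22.5) (3,6.5) (19.5,12) (5,32)
edge 0: (1.5,22.5)→(3,6.5)  cross = 1.5·6.5 − 3·22.5 = -57.7500; (r_i+r_j)·cross = 4.5·-57.7500 = -259.8750
edge 1: (3,6.5)→(19.5,12)  cross = 3·12 − 19.5·6.5 = -90.7500; (r_i+r_j)·cross = 22.5·-90.7500 = -2041.8750
edge 2: (19.5,12)→(5,32)  cross = 19.5·32 − 5·12 = 564.0000; (r_i+r_j)·cross = 24.5·564.0000 = 13818.0000
edge 3: (5,32)→(1.5,22.5)  cross = 5·22.5 − 1.5·32 = 64.5000; (r_i+r_j)·cross = 6.5·64.5000 = 419.2500
Σcross = 480.0000 → A = |Σcross|/2 = 240.0000 mm²
Σ(r_i+r_j)·cross = 11935.5000 → first moment M = |Σ|/6 = 1989.2500
R_c = M/A = 1989.2500/240.0000 = 8.2885 mm
θ = 83° = 1.448623 rad
V = θ·R_c·A = 1.448623·8.2885·240.0000 = 2881.674 mm³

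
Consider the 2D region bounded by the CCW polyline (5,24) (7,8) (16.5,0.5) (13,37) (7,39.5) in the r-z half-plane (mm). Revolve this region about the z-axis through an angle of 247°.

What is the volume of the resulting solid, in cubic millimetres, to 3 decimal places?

Profile (r,z), 5 vertices: (5,24) (7,8) (16.5,0.5) (13,37) (7,39.5)
edge 0: (5,24)→(7,8)  cross = 5·8 − 7·24 = -128.0000; (r_i+r_j)·cross = 12·-128.0000 = -1536.0000
edge 1: (7,8)→(16.5,0.5)  cross = 7·0.5 − 16.5·8 = -128.5000; (r_i+r_j)·cross = 23.5·-128.5000 = -3019.7500
edge 2: (16.5,0.5)→(13,37)  cross = 16.5·37 − 13·0.5 = 604.0000; (r_i+r_j)·cross = 29.5·604.0000 = 17818.0000
edge 3: (13,37)→(7,39.5)  cross = 13·39.5 − 7·37 = 254.5000; (r_i+r_j)·cross = 20·254.5000 = 5090.0000
edge 4: (7,39.5)→(5,24)  cross = 7·24 − 5·39.5 = -29.5000; (r_i+r_j)·cross = 12·-29.5000 = -354.0000
Σcross = 572.5000 → A = |Σcross|/2 = 286.2500 mm²
Σ(r_i+r_j)·cross = 17998.2500 → first moment M = |Σ|/6 = 2999.7083
R_c = M/A = 2999.7083/286.2500 = 10.4793 mm
θ = 247° = 4.310963 rad
V = θ·R_c·A = 4.310963·10.4793·286.2500 = 12931.632 mm³

Volume = 12931.632 mm³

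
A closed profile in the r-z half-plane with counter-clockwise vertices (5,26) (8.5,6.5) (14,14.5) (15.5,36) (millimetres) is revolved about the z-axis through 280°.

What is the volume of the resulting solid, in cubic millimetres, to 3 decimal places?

Volume = 8951.416 mm³

Profile (r,z), 4 vertices: (5,26) (8.5,6.5) (14,14.5) (15.5,36)
edge 0: (5,26)→(8.5,6.5)  cross = 5·6.5 − 8.5·26 = -188.5000; (r_i+r_j)·cross = 13.5·-188.5000 = -2544.7500
edge 1: (8.5,6.5)→(14,14.5)  cross = 8.5·14.5 − 14·6.5 = 32.2500; (r_i+r_j)·cross = 22.5·32.2500 = 725.6250
edge 2: (14,14.5)→(15.5,36)  cross = 14·36 − 15.5·14.5 = 279.2500; (r_i+r_j)·cross = 29.5·279.2500 = 8237.8750
edge 3: (15.5,36)→(5,26)  cross = 15.5·26 − 5·36 = 223.0000; (r_i+r_j)·cross = 20.5·223.0000 = 4571.5000
Σcross = 346.0000 → A = |Σcross|/2 = 173.0000 mm²
Σ(r_i+r_j)·cross = 10990.2500 → first moment M = |Σ|/6 = 1831.7083
R_c = M/A = 1831.7083/173.0000 = 10.5879 mm
θ = 280° = 4.886922 rad
V = θ·R_c·A = 4.886922·10.5879·173.0000 = 8951.416 mm³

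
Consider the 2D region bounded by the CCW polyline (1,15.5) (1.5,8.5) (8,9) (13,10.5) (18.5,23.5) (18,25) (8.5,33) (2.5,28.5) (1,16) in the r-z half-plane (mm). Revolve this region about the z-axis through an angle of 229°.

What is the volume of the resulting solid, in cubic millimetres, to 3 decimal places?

Profile (r,z), 9 vertices: (1,15.5) (1.5,8.5) (8,9) (13,10.5) (18.5,23.5) (18,25) (8.5,33) (2.5,28.5) (1,16)
edge 0: (1,15.5)→(1.5,8.5)  cross = 1·8.5 − 1.5·15.5 = -14.7500; (r_i+r_j)·cross = 2.5·-14.7500 = -36.8750
edge 1: (1.5,8.5)→(8,9)  cross = 1.5·9 − 8·8.5 = -54.5000; (r_i+r_j)·cross = 9.5·-54.5000 = -517.7500
edge 2: (8,9)→(13,10.5)  cross = 8·10.5 − 13·9 = -33.0000; (r_i+r_j)·cross = 21·-33.0000 = -693.0000
edge 3: (13,10.5)→(18.5,23.5)  cross = 13·23.5 − 18.5·10.5 = 111.2500; (r_i+r_j)·cross = 31.5·111.2500 = 3504.3750
edge 4: (18.5,23.5)→(18,25)  cross = 18.5·25 − 18·23.5 = 39.5000; (r_i+r_j)·cross = 36.5·39.5000 = 1441.7500
edge 5: (18,25)→(8.5,33)  cross = 18·33 − 8.5·25 = 381.5000; (r_i+r_j)·cross = 26.5·381.5000 = 10109.7500
edge 6: (8.5,33)→(2.5,28.5)  cross = 8.5·28.5 − 2.5·33 = 159.7500; (r_i+r_j)·cross = 11·159.7500 = 1757.2500
edge 7: (2.5,28.5)→(1,16)  cross = 2.5·16 − 1·28.5 = 11.5000; (r_i+r_j)·cross = 3.5·11.5000 = 40.2500
edge 8: (1,16)→(1,15.5)  cross = 1·15.5 − 1·16 = -0.5000; (r_i+r_j)·cross = 2·-0.5000 = -1.0000
Σcross = 600.7500 → A = |Σcross|/2 = 300.3750 mm²
Σ(r_i+r_j)·cross = 15604.7500 → first moment M = |Σ|/6 = 2600.7917
R_c = M/A = 2600.7917/300.3750 = 8.6585 mm
θ = 229° = 3.996804 rad
V = θ·R_c·A = 3.996804·8.6585·300.3750 = 10394.855 mm³

Volume = 10394.855 mm³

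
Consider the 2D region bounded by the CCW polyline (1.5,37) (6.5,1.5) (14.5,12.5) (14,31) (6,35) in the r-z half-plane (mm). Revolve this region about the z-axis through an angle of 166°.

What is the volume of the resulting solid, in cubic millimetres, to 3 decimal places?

Volume = 7010.371 mm³

Profile (r,z), 5 vertices: (1.5,37) (6.5,1.5) (14.5,12.5) (14,31) (6,35)
edge 0: (1.5,37)→(6.5,1.5)  cross = 1.5·1.5 − 6.5·37 = -238.2500; (r_i+r_j)·cross = 8·-238.2500 = -1906.0000
edge 1: (6.5,1.5)→(14.5,12.5)  cross = 6.5·12.5 − 14.5·1.5 = 59.5000; (r_i+r_j)·cross = 21·59.5000 = 1249.5000
edge 2: (14.5,12.5)→(14,31)  cross = 14.5·31 − 14·12.5 = 274.5000; (r_i+r_j)·cross = 28.5·274.5000 = 7823.2500
edge 3: (14,31)→(6,35)  cross = 14·35 − 6·31 = 304.0000; (r_i+r_j)·cross = 20·304.0000 = 6080.0000
edge 4: (6,35)→(1.5,37)  cross = 6·37 − 1.5·35 = 169.5000; (r_i+r_j)·cross = 7.5·169.5000 = 1271.2500
Σcross = 569.2500 → A = |Σcross|/2 = 284.6250 mm²
Σ(r_i+r_j)·cross = 14518.0000 → first moment M = |Σ|/6 = 2419.6667
R_c = M/A = 2419.6667/284.6250 = 8.5012 mm
θ = 166° = 2.897247 rad
V = θ·R_c·A = 2.897247·8.5012·284.6250 = 7010.371 mm³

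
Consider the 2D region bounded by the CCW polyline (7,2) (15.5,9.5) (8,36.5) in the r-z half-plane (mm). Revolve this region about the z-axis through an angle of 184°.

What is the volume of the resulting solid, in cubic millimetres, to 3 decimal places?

Profile (r,z), 3 vertices: (7,2) (15.5,9.5) (8,36.5)
edge 0: (7,2)→(15.5,9.5)  cross = 7·9.5 − 15.5·2 = 35.5000; (r_i+r_j)·cross = 22.5·35.5000 = 798.7500
edge 1: (15.5,9.5)→(8,36.5)  cross = 15.5·36.5 − 8·9.5 = 489.7500; (r_i+r_j)·cross = 23.5·489.7500 = 11509.1250
edge 2: (8,36.5)→(7,2)  cross = 8·2 − 7·36.5 = -239.5000; (r_i+r_j)·cross = 15·-239.5000 = -3592.5000
Σcross = 285.7500 → A = |Σcross|/2 = 142.8750 mm²
Σ(r_i+r_j)·cross = 8715.3750 → first moment M = |Σ|/6 = 1452.5625
R_c = M/A = 1452.5625/142.8750 = 10.1667 mm
θ = 184° = 3.211406 rad
V = θ·R_c·A = 3.211406·10.1667·142.8750 = 4664.768 mm³

Volume = 4664.768 mm³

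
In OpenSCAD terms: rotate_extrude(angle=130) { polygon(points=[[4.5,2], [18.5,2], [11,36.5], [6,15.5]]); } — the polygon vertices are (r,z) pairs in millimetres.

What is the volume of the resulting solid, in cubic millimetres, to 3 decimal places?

Profile (r,z), 4 vertices: (4.5,2) (18.5,2) (11,36.5) (6,15.5)
edge 0: (4.5,2)→(18.5,2)  cross = 4.5·2 − 18.5·2 = -28.0000; (r_i+r_j)·cross = 23·-28.0000 = -644.0000
edge 1: (18.5,2)→(11,36.5)  cross = 18.5·36.5 − 11·2 = 653.2500; (r_i+r_j)·cross = 29.5·653.2500 = 19270.8750
edge 2: (11,36.5)→(6,15.5)  cross = 11·15.5 − 6·36.5 = -48.5000; (r_i+r_j)·cross = 17·-48.5000 = -824.5000
edge 3: (6,15.5)→(4.5,2)  cross = 6·2 − 4.5·15.5 = -57.7500; (r_i+r_j)·cross = 10.5·-57.7500 = -606.3750
Σcross = 519.0000 → A = |Σcross|/2 = 259.5000 mm²
Σ(r_i+r_j)·cross = 17196.0000 → first moment M = |Σ|/6 = 2866.0000
R_c = M/A = 2866.0000/259.5000 = 11.0443 mm
θ = 130° = 2.268928 rad
V = θ·R_c·A = 2.268928·11.0443·259.5000 = 6502.748 mm³

Volume = 6502.748 mm³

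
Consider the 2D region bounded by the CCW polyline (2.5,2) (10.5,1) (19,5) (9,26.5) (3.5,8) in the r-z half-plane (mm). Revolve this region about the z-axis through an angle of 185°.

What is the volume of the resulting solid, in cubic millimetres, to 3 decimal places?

Profile (r,z), 5 vertices: (2.5,2) (10.5,1) (19,5) (9,26.5) (3.5,8)
edge 0: (2.5,2)→(10.5,1)  cross = 2.5·1 − 10.5·2 = -18.5000; (r_i+r_j)·cross = 13·-18.5000 = -240.5000
edge 1: (10.5,1)→(19,5)  cross = 10.5·5 − 19·1 = 33.5000; (r_i+r_j)·cross = 29.5·33.5000 = 988.2500
edge 2: (19,5)→(9,26.5)  cross = 19·26.5 − 9·5 = 458.5000; (r_i+r_j)·cross = 28·458.5000 = 12838.0000
edge 3: (9,26.5)→(3.5,8)  cross = 9·8 − 3.5·26.5 = -20.7500; (r_i+r_j)·cross = 12.5·-20.7500 = -259.3750
edge 4: (3.5,8)→(2.5,2)  cross = 3.5·2 − 2.5·8 = -13.0000; (r_i+r_j)·cross = 6·-13.0000 = -78.0000
Σcross = 439.7500 → A = |Σcross|/2 = 219.8750 mm²
Σ(r_i+r_j)·cross = 13248.3750 → first moment M = |Σ|/6 = 2208.0625
R_c = M/A = 2208.0625/219.8750 = 10.0424 mm
θ = 185° = 3.228859 rad
V = θ·R_c·A = 3.228859·10.0424·219.8750 = 7129.523 mm³

Volume = 7129.523 mm³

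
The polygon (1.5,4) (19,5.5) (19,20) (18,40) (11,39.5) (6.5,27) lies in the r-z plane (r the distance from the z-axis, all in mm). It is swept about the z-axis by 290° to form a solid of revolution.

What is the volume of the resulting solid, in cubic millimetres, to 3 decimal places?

Profile (r,z), 6 vertices: (1.5,4) (19,5.5) (19,20) (18,40) (11,39.5) (6.5,27)
edge 0: (1.5,4)→(19,5.5)  cross = 1.5·5.5 − 19·4 = -67.7500; (r_i+r_j)·cross = 20.5·-67.7500 = -1388.8750
edge 1: (19,5.5)→(19,20)  cross = 19·20 − 19·5.5 = 275.5000; (r_i+r_j)·cross = 38·275.5000 = 10469.0000
edge 2: (19,20)→(18,40)  cross = 19·40 − 18·20 = 400.0000; (r_i+r_j)·cross = 37·400.0000 = 14800.0000
edge 3: (18,40)→(11,39.5)  cross = 18·39.5 − 11·40 = 271.0000; (r_i+r_j)·cross = 29·271.0000 = 7859.0000
edge 4: (11,39.5)→(6.5,27)  cross = 11·27 − 6.5·39.5 = 40.2500; (r_i+r_j)·cross = 17.5·40.2500 = 704.3750
edge 5: (6.5,27)→(1.5,4)  cross = 6.5·4 − 1.5·27 = -14.5000; (r_i+r_j)·cross = 8·-14.5000 = -116.0000
Σcross = 904.5000 → A = |Σcross|/2 = 452.2500 mm²
Σ(r_i+r_j)·cross = 32327.5000 → first moment M = |Σ|/6 = 5387.9167
R_c = M/A = 5387.9167/452.2500 = 11.9136 mm
θ = 290° = 5.061455 rad
V = θ·R_c·A = 5.061455·11.9136·452.2500 = 27270.697 mm³

Volume = 27270.697 mm³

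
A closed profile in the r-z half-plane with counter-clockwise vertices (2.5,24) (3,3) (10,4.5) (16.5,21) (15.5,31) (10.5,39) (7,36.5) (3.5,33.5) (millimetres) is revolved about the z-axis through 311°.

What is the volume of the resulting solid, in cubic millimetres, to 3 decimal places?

Volume = 17447.205 mm³

Profile (r,z), 8 vertices: (2.5,24) (3,3) (10,4.5) (16.5,21) (15.5,31) (10.5,39) (7,36.5) (3.5,33.5)
edge 0: (2.5,24)→(3,3)  cross = 2.5·3 − 3·24 = -64.5000; (r_i+r_j)·cross = 5.5·-64.5000 = -354.7500
edge 1: (3,3)→(10,4.5)  cross = 3·4.5 − 10·3 = -16.5000; (r_i+r_j)·cross = 13·-16.5000 = -214.5000
edge 2: (10,4.5)→(16.5,21)  cross = 10·21 − 16.5·4.5 = 135.7500; (r_i+r_j)·cross = 26.5·135.7500 = 3597.3750
edge 3: (16.5,21)→(15.5,31)  cross = 16.5·31 − 15.5·21 = 186.0000; (r_i+r_j)·cross = 32·186.0000 = 5952.0000
edge 4: (15.5,31)→(10.5,39)  cross = 15.5·39 − 10.5·31 = 279.0000; (r_i+r_j)·cross = 26·279.0000 = 7254.0000
edge 5: (10.5,39)→(7,36.5)  cross = 10.5·36.5 − 7·39 = 110.2500; (r_i+r_j)·cross = 17.5·110.2500 = 1929.3750
edge 6: (7,36.5)→(3.5,33.5)  cross = 7·33.5 − 3.5·36.5 = 106.7500; (r_i+r_j)·cross = 10.5·106.7500 = 1120.8750
edge 7: (3.5,33.5)→(2.5,24)  cross = 3.5·24 − 2.5·33.5 = 0.2500; (r_i+r_j)·cross = 6·0.2500 = 1.5000
Σcross = 737.0000 → A = |Σcross|/2 = 368.5000 mm²
Σ(r_i+r_j)·cross = 19285.8750 → first moment M = |Σ|/6 = 3214.3125
R_c = M/A = 3214.3125/368.5000 = 8.7227 mm
θ = 311° = 5.427974 rad
V = θ·R_c·A = 5.427974·8.7227·368.5000 = 17447.205 mm³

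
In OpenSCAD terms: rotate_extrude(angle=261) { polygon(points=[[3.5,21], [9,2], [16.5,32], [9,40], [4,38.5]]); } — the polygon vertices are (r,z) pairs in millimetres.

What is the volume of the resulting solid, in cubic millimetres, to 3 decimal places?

Profile (r,z), 5 vertices: (3.5,21) (9,2) (16.5,32) (9,40) (4,38.5)
edge 0: (3.5,21)→(9,2)  cross = 3.5·2 − 9·21 = -182.0000; (r_i+r_j)·cross = 12.5·-182.0000 = -2275.0000
edge 1: (9,2)→(16.5,32)  cross = 9·32 − 16.5·2 = 255.0000; (r_i+r_j)·cross = 25.5·255.0000 = 6502.5000
edge 2: (16.5,32)→(9,40)  cross = 16.5·40 − 9·32 = 372.0000; (r_i+r_j)·cross = 25.5·372.0000 = 9486.0000
edge 3: (9,40)→(4,38.5)  cross = 9·38.5 − 4·40 = 186.5000; (r_i+r_j)·cross = 13·186.5000 = 2424.5000
edge 4: (4,38.5)→(3.5,21)  cross = 4·21 − 3.5·38.5 = -50.7500; (r_i+r_j)·cross = 7.5·-50.7500 = -380.6250
Σcross = 580.7500 → A = |Σcross|/2 = 290.3750 mm²
Σ(r_i+r_j)·cross = 15757.3750 → first moment M = |Σ|/6 = 2626.2292
R_c = M/A = 2626.2292/290.3750 = 9.0443 mm
θ = 261° = 4.555309 rad
V = θ·R_c·A = 4.555309·9.0443·290.3750 = 11963.286 mm³

Volume = 11963.286 mm³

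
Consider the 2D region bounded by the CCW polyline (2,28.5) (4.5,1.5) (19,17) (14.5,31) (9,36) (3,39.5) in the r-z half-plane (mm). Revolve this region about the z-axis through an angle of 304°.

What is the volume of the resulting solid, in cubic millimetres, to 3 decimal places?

Profile (r,z), 6 vertices: (2,28.5) (4.5,1.5) (19,17) (14.5,31) (9,36) (3,39.5)
edge 0: (2,28.5)→(4.5,1.5)  cross = 2·1.5 − 4.5·28.5 = -125.2500; (r_i+r_j)·cross = 6.5·-125.2500 = -814.1250
edge 1: (4.5,1.5)→(19,17)  cross = 4.5·17 − 19·1.5 = 48.0000; (r_i+r_j)·cross = 23.5·48.0000 = 1128.0000
edge 2: (19,17)→(14.5,31)  cross = 19·31 − 14.5·17 = 342.5000; (r_i+r_j)·cross = 33.5·342.5000 = 11473.7500
edge 3: (14.5,31)→(9,36)  cross = 14.5·36 − 9·31 = 243.0000; (r_i+r_j)·cross = 23.5·243.0000 = 5710.5000
edge 4: (9,36)→(3,39.5)  cross = 9·39.5 − 3·36 = 247.5000; (r_i+r_j)·cross = 12·247.5000 = 2970.0000
edge 5: (3,39.5)→(2,28.5)  cross = 3·28.5 − 2·39.5 = 6.5000; (r_i+r_j)·cross = 5·6.5000 = 32.5000
Σcross = 762.2500 → A = |Σcross|/2 = 381.1250 mm²
Σ(r_i+r_j)·cross = 20500.6250 → first moment M = |Σ|/6 = 3416.7708
R_c = M/A = 3416.7708/381.1250 = 8.9650 mm
θ = 304° = 5.305801 rad
V = θ·R_c·A = 5.305801·8.9650·381.1250 = 18128.706 mm³

Volume = 18128.706 mm³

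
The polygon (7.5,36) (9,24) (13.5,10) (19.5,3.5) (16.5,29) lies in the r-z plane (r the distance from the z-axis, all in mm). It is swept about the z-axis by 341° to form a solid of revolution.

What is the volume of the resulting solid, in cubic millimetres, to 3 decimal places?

Volume = 14678.810 mm³

Profile (r,z), 5 vertices: (7.5,36) (9,24) (13.5,10) (19.5,3.5) (16.5,29)
edge 0: (7.5,36)→(9,24)  cross = 7.5·24 − 9·36 = -144.0000; (r_i+r_j)·cross = 16.5·-144.0000 = -2376.0000
edge 1: (9,24)→(13.5,10)  cross = 9·10 − 13.5·24 = -234.0000; (r_i+r_j)·cross = 22.5·-234.0000 = -5265.0000
edge 2: (13.5,10)→(19.5,3.5)  cross = 13.5·3.5 − 19.5·10 = -147.7500; (r_i+r_j)·cross = 33·-147.7500 = -4875.7500
edge 3: (19.5,3.5)→(16.5,29)  cross = 19.5·29 − 16.5·3.5 = 507.7500; (r_i+r_j)·cross = 36·507.7500 = 18279.0000
edge 4: (16.5,29)→(7.5,36)  cross = 16.5·36 − 7.5·29 = 376.5000; (r_i+r_j)·cross = 24·376.5000 = 9036.0000
Σcross = 358.5000 → A = |Σcross|/2 = 179.2500 mm²
Σ(r_i+r_j)·cross = 14798.2500 → first moment M = |Σ|/6 = 2466.3750
R_c = M/A = 2466.3750/179.2500 = 13.7594 mm
θ = 341° = 5.951573 rad
V = θ·R_c·A = 5.951573·13.7594·179.2500 = 14678.810 mm³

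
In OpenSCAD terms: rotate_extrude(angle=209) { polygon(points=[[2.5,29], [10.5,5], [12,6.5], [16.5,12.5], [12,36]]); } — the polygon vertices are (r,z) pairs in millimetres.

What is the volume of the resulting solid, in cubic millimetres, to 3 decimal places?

Profile (r,z), 5 vertices: (2.5,29) (10.5,5) (12,6.5) (16.5,12.5) (12,36)
edge 0: (2.5,29)→(10.5,5)  cross = 2.5·5 − 10.5·29 = -292.0000; (r_i+r_j)·cross = 13·-292.0000 = -3796.0000
edge 1: (10.5,5)→(12,6.5)  cross = 10.5·6.5 − 12·5 = 8.2500; (r_i+r_j)·cross = 22.5·8.2500 = 185.6250
edge 2: (12,6.5)→(16.5,12.5)  cross = 12·12.5 − 16.5·6.5 = 42.7500; (r_i+r_j)·cross = 28.5·42.7500 = 1218.3750
edge 3: (16.5,12.5)→(12,36)  cross = 16.5·36 − 12·12.5 = 444.0000; (r_i+r_j)·cross = 28.5·444.0000 = 12654.0000
edge 4: (12,36)→(2.5,29)  cross = 12·29 − 2.5·36 = 258.0000; (r_i+r_j)·cross = 14.5·258.0000 = 3741.0000
Σcross = 461.0000 → A = |Σcross|/2 = 230.5000 mm²
Σ(r_i+r_j)·cross = 14003.0000 → first moment M = |Σ|/6 = 2333.8333
R_c = M/A = 2333.8333/230.5000 = 10.1251 mm
θ = 209° = 3.647738 rad
V = θ·R_c·A = 3.647738·10.1251·230.5000 = 8513.213 mm³

Volume = 8513.213 mm³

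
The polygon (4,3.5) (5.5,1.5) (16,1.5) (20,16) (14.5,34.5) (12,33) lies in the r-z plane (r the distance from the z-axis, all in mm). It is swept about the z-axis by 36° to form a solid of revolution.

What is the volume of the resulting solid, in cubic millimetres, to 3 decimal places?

Profile (r,z), 6 vertices: (4,3.5) (5.5,1.5) (16,1.5) (20,16) (14.5,34.5) (12,33)
edge 0: (4,3.5)→(5.5,1.5)  cross = 4·1.5 − 5.5·3.5 = -13.2500; (r_i+r_j)·cross = 9.5·-13.2500 = -125.8750
edge 1: (5.5,1.5)→(16,1.5)  cross = 5.5·1.5 − 16·1.5 = -15.7500; (r_i+r_j)·cross = 21.5·-15.7500 = -338.6250
edge 2: (16,1.5)→(20,16)  cross = 16·16 − 20·1.5 = 226.0000; (r_i+r_j)·cross = 36·226.0000 = 8136.0000
edge 3: (20,16)→(14.5,34.5)  cross = 20·34.5 − 14.5·16 = 458.0000; (r_i+r_j)·cross = 34.5·458.0000 = 15801.0000
edge 4: (14.5,34.5)→(12,33)  cross = 14.5·33 − 12·34.5 = 64.5000; (r_i+r_j)·cross = 26.5·64.5000 = 1709.2500
edge 5: (12,33)→(4,3.5)  cross = 12·3.5 − 4·33 = -90.0000; (r_i+r_j)·cross = 16·-90.0000 = -1440.0000
Σcross = 629.5000 → A = |Σcross|/2 = 314.7500 mm²
Σ(r_i+r_j)·cross = 23741.7500 → first moment M = |Σ|/6 = 3956.9583
R_c = M/A = 3956.9583/314.7500 = 12.5718 mm
θ = 36° = 0.628319 rad
V = θ·R_c·A = 0.628319·12.5718·314.7500 = 2486.230 mm³

Volume = 2486.230 mm³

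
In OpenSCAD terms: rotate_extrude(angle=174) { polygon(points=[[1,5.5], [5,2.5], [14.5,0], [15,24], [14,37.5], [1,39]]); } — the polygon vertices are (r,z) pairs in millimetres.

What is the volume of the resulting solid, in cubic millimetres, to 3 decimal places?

Profile (r,z), 6 vertices: (1,5.5) (5,2.5) (14.5,0) (15,24) (14,37.5) (1,39)
edge 0: (1,5.5)→(5,2.5)  cross = 1·2.5 − 5·5.5 = -25.0000; (r_i+r_j)·cross = 6·-25.0000 = -150.0000
edge 1: (5,2.5)→(14.5,0)  cross = 5·0 − 14.5·2.5 = -36.2500; (r_i+r_j)·cross = 19.5·-36.2500 = -706.8750
edge 2: (14.5,0)→(15,24)  cross = 14.5·24 − 15·0 = 348.0000; (r_i+r_j)·cross = 29.5·348.0000 = 10266.0000
edge 3: (15,24)→(14,37.5)  cross = 15·37.5 − 14·24 = 226.5000; (r_i+r_j)·cross = 29·226.5000 = 6568.5000
edge 4: (14,37.5)→(1,39)  cross = 14·39 − 1·37.5 = 508.5000; (r_i+r_j)·cross = 15·508.5000 = 7627.5000
edge 5: (1,39)→(1,5.5)  cross = 1·5.5 − 1·39 = -33.5000; (r_i+r_j)·cross = 2·-33.5000 = -67.0000
Σcross = 988.2500 → A = |Σcross|/2 = 494.1250 mm²
Σ(r_i+r_j)·cross = 23538.1250 → first moment M = |Σ|/6 = 3923.0208
R_c = M/A = 3923.0208/494.1250 = 7.9393 mm
θ = 174° = 3.036873 rad
V = θ·R_c·A = 3.036873·7.9393·494.1250 = 11913.716 mm³

Volume = 11913.716 mm³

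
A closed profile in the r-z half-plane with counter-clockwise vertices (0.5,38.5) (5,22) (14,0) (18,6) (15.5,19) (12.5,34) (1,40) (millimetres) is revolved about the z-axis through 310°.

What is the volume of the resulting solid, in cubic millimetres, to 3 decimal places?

Profile (r,z), 7 vertices: (0.5,38.5) (5,22) (14,0) (18,6) (15.5,19) (12.5,34) (1,40)
edge 0: (0.5,38.5)→(5,22)  cross = 0.5·22 − 5·38.5 = -181.5000; (r_i+r_j)·cross = 5.5·-181.5000 = -998.2500
edge 1: (5,22)→(14,0)  cross = 5·0 − 14·22 = -308.0000; (r_i+r_j)·cross = 19·-308.0000 = -5852.0000
edge 2: (14,0)→(18,6)  cross = 14·6 − 18·0 = 84.0000; (r_i+r_j)·cross = 32·84.0000 = 2688.0000
edge 3: (18,6)→(15.5,19)  cross = 18·19 − 15.5·6 = 249.0000; (r_i+r_j)·cross = 33.5·249.0000 = 8341.5000
edge 4: (15.5,19)→(12.5,34)  cross = 15.5·34 − 12.5·19 = 289.5000; (r_i+r_j)·cross = 28·289.5000 = 8106.0000
edge 5: (12.5,34)→(1,40)  cross = 12.5·40 − 1·34 = 466.0000; (r_i+r_j)·cross = 13.5·466.0000 = 6291.0000
edge 6: (1,40)→(0.5,38.5)  cross = 1·38.5 − 0.5·40 = 18.5000; (r_i+r_j)·cross = 1.5·18.5000 = 27.7500
Σcross = 617.5000 → A = |Σcross|/2 = 308.7500 mm²
Σ(r_i+r_j)·cross = 18604.0000 → first moment M = |Σ|/6 = 3100.6667
R_c = M/A = 3100.6667/308.7500 = 10.0426 mm
θ = 310° = 5.410521 rad
V = θ·R_c·A = 5.410521·10.0426·308.7500 = 16776.221 mm³

Volume = 16776.221 mm³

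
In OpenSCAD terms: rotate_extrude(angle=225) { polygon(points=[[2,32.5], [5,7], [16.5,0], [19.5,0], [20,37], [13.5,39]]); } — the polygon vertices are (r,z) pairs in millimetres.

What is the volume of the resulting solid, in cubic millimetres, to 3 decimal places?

Profile (r,z), 6 vertices: (2,32.5) (5,7) (16.5,0) (19.5,0) (20,37) (13.5,39)
edge 0: (2,32.5)→(5,7)  cross = 2·7 − 5·32.5 = -148.5000; (r_i+r_j)·cross = 7·-148.5000 = -1039.5000
edge 1: (5,7)→(16.5,0)  cross = 5·0 − 16.5·7 = -115.5000; (r_i+r_j)·cross = 21.5·-115.5000 = -2483.2500
edge 2: (16.5,0)→(19.5,0)  cross = 16.5·0 − 19.5·0 = 0.0000; (r_i+r_j)·cross = 36·0.0000 = 0.0000
edge 3: (19.5,0)→(20,37)  cross = 19.5·37 − 20·0 = 721.5000; (r_i+r_j)·cross = 39.5·721.5000 = 28499.2500
edge 4: (20,37)→(13.5,39)  cross = 20·39 − 13.5·37 = 280.5000; (r_i+r_j)·cross = 33.5·280.5000 = 9396.7500
edge 5: (13.5,39)→(2,32.5)  cross = 13.5·32.5 − 2·39 = 360.7500; (r_i+r_j)·cross = 15.5·360.7500 = 5591.6250
Σcross = 1098.7500 → A = |Σcross|/2 = 549.3750 mm²
Σ(r_i+r_j)·cross = 39964.8750 → first moment M = |Σ|/6 = 6660.8125
R_c = M/A = 6660.8125/549.3750 = 12.1243 mm
θ = 225° = 3.926991 rad
V = θ·R_c·A = 3.926991·12.1243·549.3750 = 26156.950 mm³

Volume = 26156.950 mm³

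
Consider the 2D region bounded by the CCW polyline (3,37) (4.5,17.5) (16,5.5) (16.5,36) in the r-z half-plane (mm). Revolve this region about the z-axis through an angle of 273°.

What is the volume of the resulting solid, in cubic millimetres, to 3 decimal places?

Volume = 15470.941 mm³

Profile (r,z), 4 vertices: (3,37) (4.5,17.5) (16,5.5) (16.5,36)
edge 0: (3,37)→(4.5,17.5)  cross = 3·17.5 − 4.5·37 = -114.0000; (r_i+r_j)·cross = 7.5·-114.0000 = -855.0000
edge 1: (4.5,17.5)→(16,5.5)  cross = 4.5·5.5 − 16·17.5 = -255.2500; (r_i+r_j)·cross = 20.5·-255.2500 = -5232.6250
edge 2: (16,5.5)→(16.5,36)  cross = 16·36 − 16.5·5.5 = 485.2500; (r_i+r_j)·cross = 32.5·485.2500 = 15770.6250
edge 3: (16.5,36)→(3,37)  cross = 16.5·37 − 3·36 = 502.5000; (r_i+r_j)·cross = 19.5·502.5000 = 9798.7500
Σcross = 618.5000 → A = |Σcross|/2 = 309.2500 mm²
Σ(r_i+r_j)·cross = 19481.7500 → first moment M = |Σ|/6 = 3246.9583
R_c = M/A = 3246.9583/309.2500 = 10.4995 mm
θ = 273° = 4.764749 rad
V = θ·R_c·A = 4.764749·10.4995·309.2500 = 15470.941 mm³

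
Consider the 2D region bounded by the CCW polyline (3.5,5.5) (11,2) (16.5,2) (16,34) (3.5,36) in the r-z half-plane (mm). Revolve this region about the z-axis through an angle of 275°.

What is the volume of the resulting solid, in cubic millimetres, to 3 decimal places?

Profile (r,z), 5 vertices: (3.5,5.5) (11,2) (16.5,2) (16,34) (3.5,36)
edge 0: (3.5,5.5)→(11,2)  cross = 3.5·2 − 11·5.5 = -53.5000; (r_i+r_j)·cross = 14.5·-53.5000 = -775.7500
edge 1: (11,2)→(16.5,2)  cross = 11·2 − 16.5·2 = -11.0000; (r_i+r_j)·cross = 27.5·-11.0000 = -302.5000
edge 2: (16.5,2)→(16,34)  cross = 16.5·34 − 16·2 = 529.0000; (r_i+r_j)·cross = 32.5·529.0000 = 17192.5000
edge 3: (16,34)→(3.5,36)  cross = 16·36 − 3.5·34 = 457.0000; (r_i+r_j)·cross = 19.5·457.0000 = 8911.5000
edge 4: (3.5,36)→(3.5,5.5)  cross = 3.5·5.5 − 3.5·36 = -106.7500; (r_i+r_j)·cross = 7·-106.7500 = -747.2500
Σcross = 814.7500 → A = |Σcross|/2 = 407.3750 mm²
Σ(r_i+r_j)·cross = 24278.5000 → first moment M = |Σ|/6 = 4046.4167
R_c = M/A = 4046.4167/407.3750 = 9.9329 mm
θ = 275° = 4.799655 rad
V = θ·R_c·A = 4.799655·9.9329·407.3750 = 19421.406 mm³

Volume = 19421.406 mm³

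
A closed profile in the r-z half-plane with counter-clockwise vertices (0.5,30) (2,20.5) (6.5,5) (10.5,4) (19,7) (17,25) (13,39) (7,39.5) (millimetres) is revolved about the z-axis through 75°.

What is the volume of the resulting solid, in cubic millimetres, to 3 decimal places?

Volume = 5998.833 mm³

Profile (r,z), 8 vertices: (0.5,30) (2,20.5) (6.5,5) (10.5,4) (19,7) (17,25) (13,39) (7,39.5)
edge 0: (0.5,30)→(2,20.5)  cross = 0.5·20.5 − 2·30 = -49.7500; (r_i+r_j)·cross = 2.5·-49.7500 = -124.3750
edge 1: (2,20.5)→(6.5,5)  cross = 2·5 − 6.5·20.5 = -123.2500; (r_i+r_j)·cross = 8.5·-123.2500 = -1047.6250
edge 2: (6.5,5)→(10.5,4)  cross = 6.5·4 − 10.5·5 = -26.5000; (r_i+r_j)·cross = 17·-26.5000 = -450.5000
edge 3: (10.5,4)→(19,7)  cross = 10.5·7 − 19·4 = -2.5000; (r_i+r_j)·cross = 29.5·-2.5000 = -73.7500
edge 4: (19,7)→(17,25)  cross = 19·25 − 17·7 = 356.0000; (r_i+r_j)·cross = 36·356.0000 = 12816.0000
edge 5: (17,25)→(13,39)  cross = 17·39 − 13·25 = 338.0000; (r_i+r_j)·cross = 30·338.0000 = 10140.0000
edge 6: (13,39)→(7,39.5)  cross = 13·39.5 − 7·39 = 240.5000; (r_i+r_j)·cross = 20·240.5000 = 4810.0000
edge 7: (7,39.5)→(0.5,30)  cross = 7·30 − 0.5·39.5 = 190.2500; (r_i+r_j)·cross = 7.5·190.2500 = 1426.8750
Σcross = 922.7500 → A = |Σcross|/2 = 461.3750 mm²
Σ(r_i+r_j)·cross = 27496.6250 → first moment M = |Σ|/6 = 4582.7708
R_c = M/A = 4582.7708/461.3750 = 9.9329 mm
θ = 75° = 1.308997 rad
V = θ·R_c·A = 1.308997·9.9329·461.3750 = 5998.833 mm³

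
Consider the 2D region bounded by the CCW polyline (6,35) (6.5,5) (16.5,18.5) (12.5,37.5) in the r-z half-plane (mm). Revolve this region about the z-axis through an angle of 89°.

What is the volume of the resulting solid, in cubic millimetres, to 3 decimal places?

Volume = 3512.691 mm³

Profile (r,z), 4 vertices: (6,35) (6.5,5) (16.5,18.5) (12.5,37.5)
edge 0: (6,35)→(6.5,5)  cross = 6·5 − 6.5·35 = -197.5000; (r_i+r_j)·cross = 12.5·-197.5000 = -2468.7500
edge 1: (6.5,5)→(16.5,18.5)  cross = 6.5·18.5 − 16.5·5 = 37.7500; (r_i+r_j)·cross = 23·37.7500 = 868.2500
edge 2: (16.5,18.5)→(12.5,37.5)  cross = 16.5·37.5 − 12.5·18.5 = 387.5000; (r_i+r_j)·cross = 29·387.5000 = 11237.5000
edge 3: (12.5,37.5)→(6,35)  cross = 12.5·35 − 6·37.5 = 212.5000; (r_i+r_j)·cross = 18.5·212.5000 = 3931.2500
Σcross = 440.2500 → A = |Σcross|/2 = 220.1250 mm²
Σ(r_i+r_j)·cross = 13568.2500 → first moment M = |Σ|/6 = 2261.3750
R_c = M/A = 2261.3750/220.1250 = 10.2731 mm
θ = 89° = 1.553343 rad
V = θ·R_c·A = 1.553343·10.2731·220.1250 = 3512.691 mm³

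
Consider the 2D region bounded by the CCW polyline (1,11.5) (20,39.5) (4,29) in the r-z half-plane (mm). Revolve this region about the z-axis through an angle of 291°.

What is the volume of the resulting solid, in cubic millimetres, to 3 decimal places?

Profile (r,z), 3 vertices: (1,11.5) (20,39.5) (4,29)
edge 0: (1,11.5)→(20,39.5)  cross = 1·39.5 − 20·11.5 = -190.5000; (r_i+r_j)·cross = 21·-190.5000 = -4000.5000
edge 1: (20,39.5)→(4,29)  cross = 20·29 − 4·39.5 = 422.0000; (r_i+r_j)·cross = 24·422.0000 = 10128.0000
edge 2: (4,29)→(1,11.5)  cross = 4·11.5 − 1·29 = 17.0000; (r_i+r_j)·cross = 5·17.0000 = 85.0000
Σcross = 248.5000 → A = |Σcross|/2 = 124.2500 mm²
Σ(r_i+r_j)·cross = 6212.5000 → first moment M = |Σ|/6 = 1035.4167
R_c = M/A = 1035.4167/124.2500 = 8.3333 mm
θ = 291° = 5.078908 rad
V = θ·R_c·A = 5.078908·8.3333·124.2500 = 5258.786 mm³

Volume = 5258.786 mm³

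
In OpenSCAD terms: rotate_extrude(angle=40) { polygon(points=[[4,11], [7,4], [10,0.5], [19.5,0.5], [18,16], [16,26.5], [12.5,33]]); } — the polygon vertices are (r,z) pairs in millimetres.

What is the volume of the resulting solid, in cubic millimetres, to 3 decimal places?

Profile (r,z), 7 vertices: (4,11) (7,4) (10,0.5) (19.5,0.5) (18,16) (16,26.5) (12.5,33)
edge 0: (4,11)→(7,4)  cross = 4·4 − 7·11 = -61.0000; (r_i+r_j)·cross = 11·-61.0000 = -671.0000
edge 1: (7,4)→(10,0.5)  cross = 7·0.5 − 10·4 = -36.5000; (r_i+r_j)·cross = 17·-36.5000 = -620.5000
edge 2: (10,0.5)→(19.5,0.5)  cross = 10·0.5 − 19.5·0.5 = -4.7500; (r_i+r_j)·cross = 29.5·-4.7500 = -140.1250
edge 3: (19.5,0.5)→(18,16)  cross = 19.5·16 − 18·0.5 = 303.0000; (r_i+r_j)·cross = 37.5·303.0000 = 11362.5000
edge 4: (18,16)→(16,26.5)  cross = 18·26.5 − 16·16 = 221.0000; (r_i+r_j)·cross = 34·221.0000 = 7514.0000
edge 5: (16,26.5)→(12.5,33)  cross = 16·33 − 12.5·26.5 = 196.7500; (r_i+r_j)·cross = 28.5·196.7500 = 5607.3750
edge 6: (12.5,33)→(4,11)  cross = 12.5·11 − 4·33 = 5.5000; (r_i+r_j)·cross = 16.5·5.5000 = 90.7500
Σcross = 624.0000 → A = |Σcross|/2 = 312.0000 mm²
Σ(r_i+r_j)·cross = 23143.0000 → first moment M = |Σ|/6 = 3857.1667
R_c = M/A = 3857.1667/312.0000 = 12.3627 mm
θ = 40° = 0.698132 rad
V = θ·R_c·A = 0.698132·12.3627·312.0000 = 2692.810 mm³

Volume = 2692.810 mm³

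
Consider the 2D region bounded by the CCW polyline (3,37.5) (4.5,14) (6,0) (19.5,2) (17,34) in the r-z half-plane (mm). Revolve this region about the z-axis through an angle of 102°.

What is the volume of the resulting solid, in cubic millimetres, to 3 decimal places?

Volume = 9536.686 mm³

Profile (r,z), 5 vertices: (3,37.5) (4.5,14) (6,0) (19.5,2) (17,34)
edge 0: (3,37.5)→(4.5,14)  cross = 3·14 − 4.5·37.5 = -126.7500; (r_i+r_j)·cross = 7.5·-126.7500 = -950.6250
edge 1: (4.5,14)→(6,0)  cross = 4.5·0 − 6·14 = -84.0000; (r_i+r_j)·cross = 10.5·-84.0000 = -882.0000
edge 2: (6,0)→(19.5,2)  cross = 6·2 − 19.5·0 = 12.0000; (r_i+r_j)·cross = 25.5·12.0000 = 306.0000
edge 3: (19.5,2)→(17,34)  cross = 19.5·34 − 17·2 = 629.0000; (r_i+r_j)·cross = 36.5·629.0000 = 22958.5000
edge 4: (17,34)→(3,37.5)  cross = 17·37.5 − 3·34 = 535.5000; (r_i+r_j)·cross = 20·535.5000 = 10710.0000
Σcross = 965.7500 → A = |Σcross|/2 = 482.8750 mm²
Σ(r_i+r_j)·cross = 32141.8750 → first moment M = |Σ|/6 = 5356.9792
R_c = M/A = 5356.9792/482.8750 = 11.0939 mm
θ = 102° = 1.780236 rad
V = θ·R_c·A = 1.780236·11.0939·482.8750 = 9536.686 mm³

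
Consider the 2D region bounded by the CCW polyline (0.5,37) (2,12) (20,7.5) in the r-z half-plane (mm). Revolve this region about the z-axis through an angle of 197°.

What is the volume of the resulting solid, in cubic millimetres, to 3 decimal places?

Profile (r,z), 3 vertices: (0.5,37) (2,12) (20,7.5)
edge 0: (0.5,37)→(2,12)  cross = 0.5·12 − 2·37 = -68.0000; (r_i+r_j)·cross = 2.5·-68.0000 = -170.0000
edge 1: (2,12)→(20,7.5)  cross = 2·7.5 − 20·12 = -225.0000; (r_i+r_j)·cross = 22·-225.0000 = -4950.0000
edge 2: (20,7.5)→(0.5,37)  cross = 20·37 − 0.5·7.5 = 736.2500; (r_i+r_j)·cross = 20.5·736.2500 = 15093.1250
Σcross = 443.2500 → A = |Σcross|/2 = 221.6250 mm²
Σ(r_i+r_j)·cross = 9973.1250 → first moment M = |Σ|/6 = 1662.1875
R_c = M/A = 1662.1875/221.6250 = 7.5000 mm
θ = 197° = 3.438299 rad
V = θ·R_c·A = 3.438299·7.5000·221.6250 = 5715.097 mm³

Volume = 5715.097 mm³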